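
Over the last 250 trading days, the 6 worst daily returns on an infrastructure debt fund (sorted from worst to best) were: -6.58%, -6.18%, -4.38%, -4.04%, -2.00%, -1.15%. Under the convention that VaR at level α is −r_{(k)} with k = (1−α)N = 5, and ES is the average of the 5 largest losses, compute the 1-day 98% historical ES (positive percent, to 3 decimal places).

The 5 worst returns sum to -23.18%.
ES = −(-23.18%) / 5 = 4.636%.

4.636%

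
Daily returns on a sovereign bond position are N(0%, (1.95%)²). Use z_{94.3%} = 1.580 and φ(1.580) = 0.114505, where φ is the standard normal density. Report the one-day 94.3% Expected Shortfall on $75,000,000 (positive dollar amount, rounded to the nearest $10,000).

Tail multiplier: φ(z)/(1−α) = 0.114505 / 0.057 = 2.009.
ES = 1.95% × 2.009 = 3.918%.
On $75,000,000: 0.03918 × $75,000,000 = $2,938,500.

$2,940,000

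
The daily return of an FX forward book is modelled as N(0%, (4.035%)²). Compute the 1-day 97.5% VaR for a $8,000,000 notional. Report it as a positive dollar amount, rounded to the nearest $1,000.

$633,000

At 97.5% one-sided, z = 1.960.
VaR = z·σ = 1.960 × 4.035% = 7.909%.
On $8,000,000: 0.07909 × $8,000,000 = $632,720.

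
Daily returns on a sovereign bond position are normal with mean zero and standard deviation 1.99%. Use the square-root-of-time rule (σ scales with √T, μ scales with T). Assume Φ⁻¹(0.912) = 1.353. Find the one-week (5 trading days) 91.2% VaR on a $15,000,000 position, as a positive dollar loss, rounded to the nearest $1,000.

σ_{5d} = 1.99% × √5 = 4.450%.
VaR = 1.353 × 4.450% = 6.021%.
On $15,000,000: 0.06021 × $15,000,000 = $903,150.

$903,000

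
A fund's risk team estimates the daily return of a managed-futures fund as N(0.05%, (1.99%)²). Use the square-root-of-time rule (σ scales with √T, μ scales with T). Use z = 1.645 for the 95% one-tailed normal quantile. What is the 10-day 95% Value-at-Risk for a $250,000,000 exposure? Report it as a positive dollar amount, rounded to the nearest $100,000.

σ_{10d} = 1.99% × √10 = 6.293%; μ_{10d} = 10 × 0.05% = 0.500%.
VaR = −(0.500%) + 1.645 × 6.293% = 9.852%.
On $250,000,000: 0.09852 × $250,000,000 = $24,630,000.

$24,600,000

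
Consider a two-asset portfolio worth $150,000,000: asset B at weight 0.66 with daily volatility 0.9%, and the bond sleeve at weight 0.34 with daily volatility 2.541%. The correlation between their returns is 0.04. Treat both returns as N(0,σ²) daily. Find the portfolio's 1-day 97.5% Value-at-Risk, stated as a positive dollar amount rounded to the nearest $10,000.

σ_p² = 0.66²·0.9² + 0.34²·2.541² + 2·0.04·0.66·0.34·0.9·2.541 = 1.1403 (%²).
σ_p = √1.1403 = 1.068%.
At 97.5%, z = 1.960.
VaR = 1.960 × 1.068% = 2.093%; on $150,000,000 that is $3,139,500.

$3,140,000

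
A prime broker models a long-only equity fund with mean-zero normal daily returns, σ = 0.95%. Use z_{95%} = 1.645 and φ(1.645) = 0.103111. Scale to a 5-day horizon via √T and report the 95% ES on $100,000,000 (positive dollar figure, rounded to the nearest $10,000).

$4,380,000

σ_{5d} = 0.95% × √5 = 2.124%.
ES multiplier = φ(z)/(1−α) = 0.103111/0.05 = 2.062.
ES = 2.124% × 2.062 = 4.380%; on $100,000,000: $4,380,000.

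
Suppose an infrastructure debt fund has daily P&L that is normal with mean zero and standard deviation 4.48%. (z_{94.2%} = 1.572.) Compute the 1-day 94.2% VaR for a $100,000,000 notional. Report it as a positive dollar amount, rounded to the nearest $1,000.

$7,043,000

VaR = z·σ = 1.572 × 4.48% = 7.043%.
On $100,000,000: 0.07043 × $100,000,000 = $7,043,000.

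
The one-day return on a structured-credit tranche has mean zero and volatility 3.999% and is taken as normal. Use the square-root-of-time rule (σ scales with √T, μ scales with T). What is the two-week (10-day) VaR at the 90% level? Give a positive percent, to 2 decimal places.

16.21%

At 90%, z = 1.282.
σ_{10d} = 3.999% × √10 = 12.646%.
VaR = 1.282 × 12.646% = 16.212%.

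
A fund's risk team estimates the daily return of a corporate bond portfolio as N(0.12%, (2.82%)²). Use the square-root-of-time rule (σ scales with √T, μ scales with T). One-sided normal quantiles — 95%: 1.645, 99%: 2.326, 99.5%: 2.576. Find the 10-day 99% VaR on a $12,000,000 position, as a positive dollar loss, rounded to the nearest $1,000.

$2,345,000

σ_{10d} = 2.82% × √10 = 8.918%; μ_{10d} = 10 × 0.12% = 1.200%.
VaR = −(1.200%) + 2.326 × 8.918% = 19.543%.
On $12,000,000: 0.19543 × $12,000,000 = $2,345,160.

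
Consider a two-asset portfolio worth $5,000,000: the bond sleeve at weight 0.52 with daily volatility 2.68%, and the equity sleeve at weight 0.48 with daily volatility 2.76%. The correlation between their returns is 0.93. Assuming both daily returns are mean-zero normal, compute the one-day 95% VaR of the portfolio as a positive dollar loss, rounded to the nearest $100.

$219,600

σ_p² = 0.52²·2.68² + 0.48²·2.76² + 2·0.93·0.52·0.48·2.68·2.76 = 7.1312 (%²).
σ_p = √7.1312 = 2.670%.
At 95%, z = 1.645.
VaR = 1.645 × 2.670% = 4.392%; on $5,000,000 that is $219,600.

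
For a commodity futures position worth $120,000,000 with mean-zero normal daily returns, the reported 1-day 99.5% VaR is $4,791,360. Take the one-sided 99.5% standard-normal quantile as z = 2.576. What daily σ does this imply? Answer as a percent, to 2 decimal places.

1.55%

VaR as a fraction: $4,791,360 / $120,000,000 = 3.993%.
σ = VaR / z = 3.993% / 2.576 = 1.550%.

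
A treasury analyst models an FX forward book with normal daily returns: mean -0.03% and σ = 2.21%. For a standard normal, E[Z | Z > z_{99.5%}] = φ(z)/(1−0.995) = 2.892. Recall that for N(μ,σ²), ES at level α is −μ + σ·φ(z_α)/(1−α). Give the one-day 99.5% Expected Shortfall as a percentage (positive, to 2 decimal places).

ES = −(-0.03%) + 2.21% × 2.892 = 6.421%.

6.42%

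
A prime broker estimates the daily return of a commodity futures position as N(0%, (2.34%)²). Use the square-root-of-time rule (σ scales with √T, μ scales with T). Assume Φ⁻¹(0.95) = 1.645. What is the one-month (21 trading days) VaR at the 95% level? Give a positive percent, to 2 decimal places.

σ_{21d} = 2.34% × √21 = 10.723%.
VaR = 1.645 × 10.723% = 17.639%.

17.64%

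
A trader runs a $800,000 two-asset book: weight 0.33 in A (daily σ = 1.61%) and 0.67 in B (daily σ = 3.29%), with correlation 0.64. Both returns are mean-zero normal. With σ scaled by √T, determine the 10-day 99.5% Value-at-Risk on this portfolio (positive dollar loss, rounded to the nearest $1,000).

σ_p = √(0.33²·1.61² + 0.67²·3.29² + 2·0.64·0.33·0.67·1.61·3.29) = 2.577%.
σ_{10d} = 2.577% × √10 = 8.149%.
z(99.5%) = 2.576.
VaR = 2.576 × 8.149% = 20.992%; on $800,000 that is $167,936.

$168,000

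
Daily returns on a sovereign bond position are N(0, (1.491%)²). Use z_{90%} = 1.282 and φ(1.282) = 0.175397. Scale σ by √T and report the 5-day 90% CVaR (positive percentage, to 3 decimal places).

5.848%

σ_{5d} = 1.491% × √5 = 3.334%.
ES multiplier = φ(z)/(1−α) = 0.175397/0.1 = 1.754.
ES = 3.334% × 1.754 = 5.848%.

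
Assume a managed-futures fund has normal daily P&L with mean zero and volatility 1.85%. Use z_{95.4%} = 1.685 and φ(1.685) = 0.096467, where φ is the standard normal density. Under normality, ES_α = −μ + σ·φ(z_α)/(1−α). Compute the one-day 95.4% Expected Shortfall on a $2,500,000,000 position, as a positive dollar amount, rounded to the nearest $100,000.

$97,000,000

Tail multiplier: φ(z)/(1−α) = 0.096467 / 0.046 = 2.097.
ES = 1.85% × 2.097 = 3.879%.
On $2,500,000,000: 0.03879 × $2,500,000,000 = $96,975,000.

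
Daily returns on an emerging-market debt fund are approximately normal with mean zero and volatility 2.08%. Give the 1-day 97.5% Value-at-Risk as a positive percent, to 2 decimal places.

At 97.5% one-sided, z = 1.960.
VaR = z·σ = 1.960 × 2.08% = 4.077%.

4.08%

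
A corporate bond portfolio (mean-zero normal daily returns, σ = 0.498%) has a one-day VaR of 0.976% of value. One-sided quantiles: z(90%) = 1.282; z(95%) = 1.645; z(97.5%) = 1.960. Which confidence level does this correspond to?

Implied z = VaR/σ = 0.976 / 0.498 = 1.960.
This matches z(97.5%) = 1.960.

97.5%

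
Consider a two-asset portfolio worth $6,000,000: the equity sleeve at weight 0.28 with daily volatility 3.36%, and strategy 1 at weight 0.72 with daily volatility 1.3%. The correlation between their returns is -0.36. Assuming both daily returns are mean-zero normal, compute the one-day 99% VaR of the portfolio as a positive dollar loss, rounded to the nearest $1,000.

$148,000

σ_p² = 0.28²·3.36² + 0.72²·1.3² + 2·-0.36·0.28·0.72·3.36·1.3 = 1.1272 (%²).
σ_p = √1.1272 = 1.062%.
At 99%, z = 2.326.
VaR = 2.326 × 1.062% = 2.470%; on $6,000,000 that is $148,200.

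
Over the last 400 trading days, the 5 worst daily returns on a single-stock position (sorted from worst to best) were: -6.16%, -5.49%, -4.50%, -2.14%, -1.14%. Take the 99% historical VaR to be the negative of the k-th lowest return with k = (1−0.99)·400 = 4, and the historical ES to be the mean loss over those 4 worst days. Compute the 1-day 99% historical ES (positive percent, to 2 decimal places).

4.57%

The 4 worst returns sum to -18.29%.
ES = −(-18.29%) / 4 = 4.5725% ≈ 4.57%.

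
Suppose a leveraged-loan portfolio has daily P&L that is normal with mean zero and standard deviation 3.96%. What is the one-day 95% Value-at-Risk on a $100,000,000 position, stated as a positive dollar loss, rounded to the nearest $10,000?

$6,510,000

At 95% one-sided, z = 1.645.
VaR = z·σ = 1.645 × 3.96% = 6.514%.
On $100,000,000: 0.06514 × $100,000,000 = $6,514,000.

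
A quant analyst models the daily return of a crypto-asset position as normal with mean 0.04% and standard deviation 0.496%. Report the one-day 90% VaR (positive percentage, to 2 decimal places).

At 90% one-sided, z = 1.282.
VaR = −μ + z·σ = −(0.04%) + 1.282 × 0.496% = 0.596%.

0.60%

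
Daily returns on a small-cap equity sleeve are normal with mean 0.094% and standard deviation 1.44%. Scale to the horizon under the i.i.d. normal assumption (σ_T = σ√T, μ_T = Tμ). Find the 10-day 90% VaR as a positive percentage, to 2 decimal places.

At 90%, z = 1.282.
σ_{10d} = 1.44% × √10 = 4.554%; μ_{10d} = 10 × 0.094% = 0.940%.
VaR = −(0.940%) + 1.282 × 4.554% = 4.898%.

4.90%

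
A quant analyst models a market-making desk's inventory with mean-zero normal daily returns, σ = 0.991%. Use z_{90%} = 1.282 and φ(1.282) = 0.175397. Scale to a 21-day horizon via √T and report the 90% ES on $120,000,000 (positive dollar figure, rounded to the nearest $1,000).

$9,558,000

σ_{21d} = 0.991% × √21 = 4.541%.
ES multiplier = φ(z)/(1−α) = 0.175397/0.1 = 1.754.
ES = 4.541% × 1.754 = 7.965%; on $120,000,000: $9,558,000.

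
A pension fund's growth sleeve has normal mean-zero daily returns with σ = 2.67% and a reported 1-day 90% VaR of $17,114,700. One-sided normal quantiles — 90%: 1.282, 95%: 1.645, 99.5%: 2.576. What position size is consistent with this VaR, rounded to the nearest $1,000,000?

$500,000,000

VaR as a fraction of value: z·σ = 1.282 × 2.67% = 3.42294%.
Position = $17,114,700 / 0.0342294 = $500,000,000.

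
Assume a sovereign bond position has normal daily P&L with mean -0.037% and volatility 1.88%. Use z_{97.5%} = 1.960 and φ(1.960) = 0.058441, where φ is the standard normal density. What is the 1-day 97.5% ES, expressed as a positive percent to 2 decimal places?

4.43%

Tail multiplier: φ(z)/(1−α) = 0.058441 / 0.025 = 2.338.
ES = −(-0.037%) + 1.88% × 2.338 = 4.432%.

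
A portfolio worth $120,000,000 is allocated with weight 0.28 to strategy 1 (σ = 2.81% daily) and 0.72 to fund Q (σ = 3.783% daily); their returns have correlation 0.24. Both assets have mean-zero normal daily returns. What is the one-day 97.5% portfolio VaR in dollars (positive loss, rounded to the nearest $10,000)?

$7,080,000

σ_p² = 0.28²·2.81² + 0.72²·3.783² + 2·0.24·0.28·0.72·2.81·3.783 = 9.0666 (%²).
σ_p = √9.0666 = 3.011%.
At 97.5%, z = 1.960.
VaR = 1.960 × 3.011% = 5.902%; on $120,000,000 that is $7,082,400.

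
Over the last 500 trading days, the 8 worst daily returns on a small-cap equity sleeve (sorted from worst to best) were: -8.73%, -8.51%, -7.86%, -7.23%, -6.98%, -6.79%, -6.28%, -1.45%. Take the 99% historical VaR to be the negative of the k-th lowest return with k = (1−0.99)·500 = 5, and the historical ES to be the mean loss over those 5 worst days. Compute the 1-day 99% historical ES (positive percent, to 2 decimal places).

The 5 worst returns sum to -39.31%.
ES = −(-39.31%) / 5 = 7.862% ≈ 7.86%.

7.86%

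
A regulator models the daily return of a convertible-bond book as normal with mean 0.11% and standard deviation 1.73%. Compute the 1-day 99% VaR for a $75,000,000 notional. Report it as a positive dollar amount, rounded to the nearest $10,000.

$2,940,000

At 99% one-sided, z = 2.326.
VaR = −μ + z·σ = −(0.11%) + 2.326 × 1.73% = 3.914%.
On $75,000,000: 0.03914 × $75,000,000 = $2,935,500.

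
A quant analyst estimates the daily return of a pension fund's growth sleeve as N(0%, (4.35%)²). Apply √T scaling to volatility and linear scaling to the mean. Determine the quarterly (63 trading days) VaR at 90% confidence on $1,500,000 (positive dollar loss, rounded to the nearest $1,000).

At 90%, z = 1.282.
σ_{63d} = 4.35% × √63 = 34.527%.
VaR = 1.282 × 34.527% = 44.264%.
On $1,500,000: 0.44264 × $1,500,000 = $663,960.

$664,000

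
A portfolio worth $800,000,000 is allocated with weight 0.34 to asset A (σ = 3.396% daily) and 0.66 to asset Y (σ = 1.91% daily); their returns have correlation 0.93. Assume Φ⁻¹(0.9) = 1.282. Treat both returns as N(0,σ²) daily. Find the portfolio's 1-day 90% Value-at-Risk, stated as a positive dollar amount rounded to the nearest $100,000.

$24,300,000

σ_p² = 0.34²·3.396² + 0.66²·1.91² + 2·0.93·0.34·0.66·3.396·1.91 = 5.6296 (%²).
σ_p = √5.6296 = 2.373%.
VaR = 1.282 × 2.373% = 3.042%; on $800,000,000 that is $24,336,000.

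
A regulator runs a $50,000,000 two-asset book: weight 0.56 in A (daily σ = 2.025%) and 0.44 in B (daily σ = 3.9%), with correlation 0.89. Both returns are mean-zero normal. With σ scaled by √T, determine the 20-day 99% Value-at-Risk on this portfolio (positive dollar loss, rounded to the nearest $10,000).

σ_p = √(0.56²·2.025² + 0.44²·3.9² + 2·0.89·0.56·0.44·2.025·3.9) = 2.774%.
σ_{20d} = 2.774% × √20 = 12.406%.
z(99%) = 2.326.
VaR = 2.326 × 12.406% = 28.856%; on $50,000,000 that is $14,428,000.

$14,430,000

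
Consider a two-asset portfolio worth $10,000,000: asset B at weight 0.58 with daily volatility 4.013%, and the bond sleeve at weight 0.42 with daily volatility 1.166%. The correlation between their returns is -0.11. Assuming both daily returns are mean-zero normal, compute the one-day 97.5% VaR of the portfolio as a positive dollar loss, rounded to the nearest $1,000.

σ_p² = 0.58²·4.013² + 0.42²·1.166² + 2·-0.11·0.58·0.42·4.013·1.166 = 5.4065 (%²).
σ_p = √5.4065 = 2.325%.
At 97.5%, z = 1.960.
VaR = 1.960 × 2.325% = 4.557%; on $10,000,000 that is $455,700.

$456,000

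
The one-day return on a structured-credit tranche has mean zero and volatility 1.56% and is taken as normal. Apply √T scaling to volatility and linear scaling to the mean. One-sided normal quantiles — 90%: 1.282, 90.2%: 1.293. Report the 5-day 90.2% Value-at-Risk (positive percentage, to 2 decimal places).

4.51%

σ_{5d} = 1.56% × √5 = 3.488%.
VaR = 1.293 × 3.488% = 4.510%.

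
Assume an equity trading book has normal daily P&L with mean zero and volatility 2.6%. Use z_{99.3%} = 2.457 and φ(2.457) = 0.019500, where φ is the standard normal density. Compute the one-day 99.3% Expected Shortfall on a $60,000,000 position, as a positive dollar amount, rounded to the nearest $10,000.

$4,350,000

Tail multiplier: φ(z)/(1−α) = 0.019500 / 0.007 = 2.786.
ES = 2.6% × 2.786 = 7.244%.
On $60,000,000: 0.07244 × $60,000,000 = $4,346,400.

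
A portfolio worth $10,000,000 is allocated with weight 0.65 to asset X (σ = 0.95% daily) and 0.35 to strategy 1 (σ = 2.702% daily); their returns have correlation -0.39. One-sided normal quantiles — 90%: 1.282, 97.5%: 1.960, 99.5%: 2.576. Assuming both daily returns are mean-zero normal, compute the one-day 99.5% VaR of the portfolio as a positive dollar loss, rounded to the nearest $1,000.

σ_p² = 0.65²·0.95² + 0.35²·2.702² + 2·-0.39·0.65·0.35·0.95·2.702 = 0.8202 (%²).
σ_p = √0.8202 = 0.906%.
VaR = 2.576 × 0.906% = 2.334%; on $10,000,000 that is $233,400.

$233,000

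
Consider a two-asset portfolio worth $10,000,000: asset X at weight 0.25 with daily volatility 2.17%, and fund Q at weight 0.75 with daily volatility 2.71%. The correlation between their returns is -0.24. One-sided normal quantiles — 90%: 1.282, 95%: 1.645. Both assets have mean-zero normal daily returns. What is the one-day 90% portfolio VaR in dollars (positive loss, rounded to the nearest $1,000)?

σ_p² = 0.25²·2.17² + 0.75²·2.71² + 2·-0.24·0.25·0.75·2.17·2.71 = 3.8961 (%²).
σ_p = √3.8961 = 1.974%.
VaR = 1.282 × 1.974% = 2.531%; on $10,000,000 that is $253,100.

$253,000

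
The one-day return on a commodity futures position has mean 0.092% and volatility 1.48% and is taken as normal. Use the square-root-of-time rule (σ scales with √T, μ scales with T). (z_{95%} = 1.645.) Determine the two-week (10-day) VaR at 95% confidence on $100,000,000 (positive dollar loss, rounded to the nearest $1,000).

σ_{10d} = 1.48% × √10 = 4.680%; μ_{10d} = 10 × 0.092% = 0.920%.
VaR = −(0.920%) + 1.645 × 4.680% = 6.779%.
On $100,000,000: 0.06779 × $100,000,000 = $6,779,000.

$6,779,000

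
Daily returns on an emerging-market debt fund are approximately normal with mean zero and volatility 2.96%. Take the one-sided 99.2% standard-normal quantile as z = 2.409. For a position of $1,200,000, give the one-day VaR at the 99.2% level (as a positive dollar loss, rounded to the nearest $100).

$85,600

VaR = z·σ = 2.409 × 2.96% = 7.131%.
On $1,200,000: 0.07131 × $1,200,000 = $85,572.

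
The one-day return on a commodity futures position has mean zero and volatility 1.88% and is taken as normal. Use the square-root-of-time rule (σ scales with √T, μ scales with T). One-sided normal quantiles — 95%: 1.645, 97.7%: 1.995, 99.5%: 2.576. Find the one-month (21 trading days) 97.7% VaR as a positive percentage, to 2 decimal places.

17.19%

σ_{21d} = 1.88% × √21 = 8.615%.
VaR = 1.995 × 8.615% = 17.187%.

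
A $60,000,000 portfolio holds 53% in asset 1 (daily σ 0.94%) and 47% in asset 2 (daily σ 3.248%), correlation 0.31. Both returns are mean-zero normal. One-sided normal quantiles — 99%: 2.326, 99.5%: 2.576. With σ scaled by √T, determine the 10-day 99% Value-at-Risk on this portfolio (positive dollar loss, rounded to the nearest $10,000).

σ_p = √(0.53²·0.94² + 0.47²·3.248² + 2·0.31·0.53·0.47·0.94·3.248) = 1.746%.
σ_{10d} = 1.746% × √10 = 5.521%.
VaR = 2.326 × 5.521% = 12.842%; on $60,000,000 that is $7,705,200.

$7,710,000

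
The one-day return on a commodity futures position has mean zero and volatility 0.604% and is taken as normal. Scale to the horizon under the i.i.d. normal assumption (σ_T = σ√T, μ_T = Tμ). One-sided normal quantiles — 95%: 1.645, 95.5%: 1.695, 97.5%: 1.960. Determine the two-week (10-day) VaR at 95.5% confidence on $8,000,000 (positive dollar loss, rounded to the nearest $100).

$259,000

σ_{10d} = 0.604% × √10 = 1.910%.
VaR = 1.695 × 1.910% = 3.237%.
On $8,000,000: 0.03237 × $8,000,000 = $258,960.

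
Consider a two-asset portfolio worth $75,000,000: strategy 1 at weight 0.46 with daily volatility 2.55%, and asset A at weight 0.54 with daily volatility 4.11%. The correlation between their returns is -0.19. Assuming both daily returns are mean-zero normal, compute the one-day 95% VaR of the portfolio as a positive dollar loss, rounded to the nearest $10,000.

σ_p² = 0.46²·2.55² + 0.54²·4.11² + 2·-0.19·0.46·0.54·2.55·4.11 = 5.3124 (%²).
σ_p = √5.3124 = 2.305%.
At 95%, z = 1.645.
VaR = 1.645 × 2.305% = 3.792%; on $75,000,000 that is $2,844,000.

$2,840,000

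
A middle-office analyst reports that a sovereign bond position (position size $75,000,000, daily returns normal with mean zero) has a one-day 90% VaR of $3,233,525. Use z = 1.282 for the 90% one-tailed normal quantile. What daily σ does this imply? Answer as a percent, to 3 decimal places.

VaR as a fraction: $3,233,525 / $75,000,000 = 4.311%.
σ = VaR / z = 4.311% / 1.282 = 3.363%.

3.363%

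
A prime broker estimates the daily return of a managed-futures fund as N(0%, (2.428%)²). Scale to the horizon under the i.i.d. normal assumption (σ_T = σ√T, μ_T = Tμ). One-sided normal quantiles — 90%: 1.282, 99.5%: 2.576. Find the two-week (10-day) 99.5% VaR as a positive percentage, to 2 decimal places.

19.78%

σ_{10d} = 2.428% × √10 = 7.678%.
VaR = 2.576 × 7.678% = 19.779%.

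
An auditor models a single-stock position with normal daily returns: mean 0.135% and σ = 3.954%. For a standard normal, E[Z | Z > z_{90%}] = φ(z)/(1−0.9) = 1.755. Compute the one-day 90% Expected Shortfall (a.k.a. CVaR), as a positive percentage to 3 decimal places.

6.804%

ES = −(0.135%) + 3.954% × 1.755 = 6.804%.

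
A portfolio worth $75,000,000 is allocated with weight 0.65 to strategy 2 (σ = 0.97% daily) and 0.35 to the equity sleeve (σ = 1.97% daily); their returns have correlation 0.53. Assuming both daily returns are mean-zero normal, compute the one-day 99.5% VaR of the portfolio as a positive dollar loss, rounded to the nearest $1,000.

σ_p² = 0.65²·0.97² + 0.35²·1.97² + 2·0.53·0.65·0.35·0.97·1.97 = 1.3338 (%²).
σ_p = √1.3338 = 1.155%.
At 99.5%, z = 2.576.
VaR = 2.576 × 1.155% = 2.975%; on $75,000,000 that is $2,231,250.

$2,231,000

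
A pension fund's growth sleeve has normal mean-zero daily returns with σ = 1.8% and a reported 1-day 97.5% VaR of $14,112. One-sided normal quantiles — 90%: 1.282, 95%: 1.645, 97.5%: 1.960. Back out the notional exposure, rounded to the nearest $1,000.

$400,000

VaR as a fraction of value: z·σ = 1.960 × 1.8% = 3.528%.
Position = $14,112 / 0.03528 = $400,000.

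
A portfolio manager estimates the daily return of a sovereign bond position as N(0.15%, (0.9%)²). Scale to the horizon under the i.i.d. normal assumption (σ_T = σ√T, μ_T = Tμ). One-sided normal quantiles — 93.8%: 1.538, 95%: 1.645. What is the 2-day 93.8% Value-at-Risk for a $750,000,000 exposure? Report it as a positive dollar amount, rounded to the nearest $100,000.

$12,400,000

σ_{2d} = 0.9% × √2 = 1.273%; μ_{2d} = 2 × 0.15% = 0.300%.
VaR = −(0.300%) + 1.538 × 1.273% = 1.658%.
On $750,000,000: 0.01658 × $750,000,000 = $12,435,000.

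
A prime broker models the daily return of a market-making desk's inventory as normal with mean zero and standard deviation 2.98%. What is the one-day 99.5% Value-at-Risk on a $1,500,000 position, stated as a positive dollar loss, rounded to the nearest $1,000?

At 99.5% one-sided, z = 2.576.
VaR = z·σ = 2.576 × 2.98% = 7.676%.
On $1,500,000: 0.07676 × $1,500,000 = $115,140.

$115,000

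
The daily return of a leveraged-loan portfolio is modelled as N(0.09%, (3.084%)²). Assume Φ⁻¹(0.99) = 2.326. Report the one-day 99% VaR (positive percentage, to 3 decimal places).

VaR = −μ + z·σ = −(0.09%) + 2.326 × 3.084% = 7.083%.

7.083%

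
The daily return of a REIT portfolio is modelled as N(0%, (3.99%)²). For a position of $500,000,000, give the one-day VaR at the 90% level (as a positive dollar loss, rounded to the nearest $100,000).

At 90% one-sided, z = 1.282.
VaR = z·σ = 1.282 × 3.99% = 5.115%.
On $500,000,000: 0.05115 × $500,000,000 = $25,575,000.

$25,600,000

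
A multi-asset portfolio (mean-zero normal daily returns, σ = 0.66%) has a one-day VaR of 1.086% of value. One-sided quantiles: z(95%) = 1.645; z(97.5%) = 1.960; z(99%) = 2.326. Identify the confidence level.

Implied z = VaR/σ = 1.086 / 0.66 = 1.645.
This matches z(95%) = 1.645.

95%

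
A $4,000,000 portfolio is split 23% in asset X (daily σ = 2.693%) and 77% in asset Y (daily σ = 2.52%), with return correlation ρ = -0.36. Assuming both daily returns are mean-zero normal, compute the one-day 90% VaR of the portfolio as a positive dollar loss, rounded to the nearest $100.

$92,900

σ_p² = 0.23²·2.693² + 0.77²·2.52² + 2·-0.36·0.23·0.77·2.693·2.52 = 3.2835 (%²).
σ_p = √3.2835 = 1.812%.
At 90%, z = 1.282.
VaR = 1.282 × 1.812% = 2.323%; on $4,000,000 that is $92,920.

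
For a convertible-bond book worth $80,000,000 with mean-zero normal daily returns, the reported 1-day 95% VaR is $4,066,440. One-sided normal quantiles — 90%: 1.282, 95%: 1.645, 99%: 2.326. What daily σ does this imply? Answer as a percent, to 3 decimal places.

3.090%

VaR as a fraction: $4,066,440 / $80,000,000 = 5.083%.
σ = VaR / z = 5.083% / 1.645 = 3.090%.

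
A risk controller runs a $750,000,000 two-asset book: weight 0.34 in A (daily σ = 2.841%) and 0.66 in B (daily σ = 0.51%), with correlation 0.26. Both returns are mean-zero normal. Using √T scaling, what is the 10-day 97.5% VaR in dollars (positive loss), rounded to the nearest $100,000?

σ_p = √(0.34²·2.841² + 0.66²·0.51² + 2·0.26·0.34·0.66·2.841·0.51) = 1.102%.
σ_{10d} = 1.102% × √10 = 3.485%.
z(97.5%) = 1.960.
VaR = 1.960 × 3.485% = 6.831%; on $750,000,000 that is $51,232,500.

$51,200,000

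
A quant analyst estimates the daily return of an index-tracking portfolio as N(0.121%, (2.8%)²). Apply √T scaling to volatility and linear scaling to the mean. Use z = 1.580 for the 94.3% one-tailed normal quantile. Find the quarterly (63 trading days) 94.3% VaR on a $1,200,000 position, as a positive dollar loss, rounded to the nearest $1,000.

σ_{63d} = 2.8% × √63 = 22.224%; μ_{63d} = 63 × 0.121% = 7.623%.
VaR = −(7.623%) + 1.580 × 22.224% = 27.491%.
On $1,200,000: 0.27491 × $1,200,000 = $329,892.

$330,000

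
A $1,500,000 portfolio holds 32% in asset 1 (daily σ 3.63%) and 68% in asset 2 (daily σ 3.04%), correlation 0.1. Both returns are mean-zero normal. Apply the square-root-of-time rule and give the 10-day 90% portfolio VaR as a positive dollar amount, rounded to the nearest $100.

σ_p = √(0.32²·3.63² + 0.68²·3.04² + 2·0.1·0.32·0.68·3.63·3.04) = 2.470%.
σ_{10d} = 2.470% × √10 = 7.811%.
z(90%) = 1.282.
VaR = 1.282 × 7.811% = 10.014%; on $1,500,000 that is $150,210.

$150,200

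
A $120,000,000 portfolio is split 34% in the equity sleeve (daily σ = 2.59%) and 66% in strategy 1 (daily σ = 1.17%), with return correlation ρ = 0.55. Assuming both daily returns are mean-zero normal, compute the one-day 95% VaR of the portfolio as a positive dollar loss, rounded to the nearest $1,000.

$2,874,000

σ_p² = 0.34²·2.59² + 0.66²·1.17² + 2·0.55·0.34·0.66·2.59·1.17 = 2.1197 (%²).
σ_p = √2.1197 = 1.456%.
At 95%, z = 1.645.
VaR = 1.645 × 1.456% = 2.395%; on $120,000,000 that is $2,874,000.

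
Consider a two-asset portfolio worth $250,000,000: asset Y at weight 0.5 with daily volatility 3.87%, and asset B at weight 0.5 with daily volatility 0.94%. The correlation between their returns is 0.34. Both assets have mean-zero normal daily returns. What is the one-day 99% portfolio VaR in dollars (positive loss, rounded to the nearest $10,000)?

$12,450,000

σ_p² = 0.5²·3.87² + 0.5²·0.94² + 2·0.34·0.5·0.5·3.87·0.94 = 4.5836 (%²).
σ_p = √4.5836 = 2.141%.
At 99%, z = 2.326.
VaR = 2.326 × 2.141% = 4.980%; on $250,000,000 that is $12,450,000.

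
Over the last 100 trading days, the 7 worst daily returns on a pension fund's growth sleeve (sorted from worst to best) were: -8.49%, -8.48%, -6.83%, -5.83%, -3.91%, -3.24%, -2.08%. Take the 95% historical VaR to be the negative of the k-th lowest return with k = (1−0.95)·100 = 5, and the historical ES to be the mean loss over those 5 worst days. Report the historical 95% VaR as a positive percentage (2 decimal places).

k = 5; the 5th lowest return is -3.91%, so VaR = 3.91%.

3.91%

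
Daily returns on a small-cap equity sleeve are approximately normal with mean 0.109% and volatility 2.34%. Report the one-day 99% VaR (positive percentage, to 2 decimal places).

5.33%

At 99% one-sided, z = 2.326.
VaR = −μ + z·σ = −(0.109%) + 2.326 × 2.34% = 5.334%.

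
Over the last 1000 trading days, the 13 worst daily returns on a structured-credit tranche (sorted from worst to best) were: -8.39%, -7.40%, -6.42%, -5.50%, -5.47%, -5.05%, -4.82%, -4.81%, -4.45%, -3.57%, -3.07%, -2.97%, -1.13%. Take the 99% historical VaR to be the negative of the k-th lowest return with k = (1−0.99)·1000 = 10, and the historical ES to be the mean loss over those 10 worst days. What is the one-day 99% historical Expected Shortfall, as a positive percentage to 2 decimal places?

The 10 worst returns sum to -55.88%.
ES = −(-55.88%) / 10 = 5.588% ≈ 5.59%.

5.59%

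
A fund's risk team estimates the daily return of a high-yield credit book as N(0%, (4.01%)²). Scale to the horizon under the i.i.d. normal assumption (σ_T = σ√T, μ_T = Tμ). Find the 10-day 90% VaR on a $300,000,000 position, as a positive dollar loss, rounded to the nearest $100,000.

At 90%, z = 1.282.
σ_{10d} = 4.01% × √10 = 12.681%.
VaR = 1.282 × 12.681% = 16.257%.
On $300,000,000: 0.16257 × $300,000,000 = $48,771,000.

$48,800,000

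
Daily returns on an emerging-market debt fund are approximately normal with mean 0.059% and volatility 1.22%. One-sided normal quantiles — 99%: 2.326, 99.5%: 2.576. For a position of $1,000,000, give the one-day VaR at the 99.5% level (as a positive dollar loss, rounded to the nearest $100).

VaR = −μ + z·σ = −(0.059%) + 2.576 × 1.22% = 3.084%.
On $1,000,000: 0.03084 × $1,000,000 = $30,840.

$30,800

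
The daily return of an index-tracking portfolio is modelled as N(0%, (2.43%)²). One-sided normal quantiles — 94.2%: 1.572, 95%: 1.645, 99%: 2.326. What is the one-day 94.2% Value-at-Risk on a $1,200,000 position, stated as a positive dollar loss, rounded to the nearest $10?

VaR = z·σ = 1.572 × 2.43% = 3.820%.
On $1,200,000: 0.03820 × $1,200,000 = $45,840.

$45,840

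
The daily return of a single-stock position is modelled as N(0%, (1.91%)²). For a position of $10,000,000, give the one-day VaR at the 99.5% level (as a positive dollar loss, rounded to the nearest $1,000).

$492,000

At 99.5% one-sided, z = 2.576.
VaR = z·σ = 2.576 × 1.91% = 4.920%.
On $10,000,000: 0.04920 × $10,000,000 = $492,000.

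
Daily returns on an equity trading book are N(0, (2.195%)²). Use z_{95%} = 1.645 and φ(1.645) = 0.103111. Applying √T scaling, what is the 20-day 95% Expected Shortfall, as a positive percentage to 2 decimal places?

σ_{20d} = 2.195% × √20 = 9.816%.
ES multiplier = φ(z)/(1−α) = 0.103111/0.05 = 2.062.
ES = 9.816% × 2.062 = 20.241%.

20.24%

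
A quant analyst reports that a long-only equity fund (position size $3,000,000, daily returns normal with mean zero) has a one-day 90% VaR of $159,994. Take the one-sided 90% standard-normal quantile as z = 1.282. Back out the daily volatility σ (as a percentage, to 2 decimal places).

4.16%

VaR as a fraction: $159,994 / $3,000,000 = 5.333%.
σ = VaR / z = 5.333% / 1.282 = 4.160%.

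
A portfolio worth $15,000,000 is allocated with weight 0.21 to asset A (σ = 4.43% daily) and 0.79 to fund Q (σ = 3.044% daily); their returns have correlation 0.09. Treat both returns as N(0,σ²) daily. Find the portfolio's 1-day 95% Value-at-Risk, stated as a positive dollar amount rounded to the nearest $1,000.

σ_p² = 0.21²·4.43² + 0.79²·3.044² + 2·0.09·0.21·0.79·4.43·3.044 = 7.0510 (%²).
σ_p = √7.0510 = 2.655%.
At 95%, z = 1.645.
VaR = 1.645 × 2.655% = 4.367%; on $15,000,000 that is $655,050.

$655,000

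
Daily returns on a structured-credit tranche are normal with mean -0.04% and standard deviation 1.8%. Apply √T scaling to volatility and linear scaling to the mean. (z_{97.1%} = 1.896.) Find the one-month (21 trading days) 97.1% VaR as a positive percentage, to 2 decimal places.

16.48%

σ_{21d} = 1.8% × √21 = 8.249%; μ_{21d} = 21 × -0.04% = -0.840%.
VaR = −(-0.840%) + 1.896 × 8.249% = 16.480%.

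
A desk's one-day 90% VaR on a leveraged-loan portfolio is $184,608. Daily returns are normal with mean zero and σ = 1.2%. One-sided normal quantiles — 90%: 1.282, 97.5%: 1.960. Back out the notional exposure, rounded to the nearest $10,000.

VaR as a fraction of value: z·σ = 1.282 × 1.2% = 1.5384%.
Position = $184,608 / 0.015384 = $12,000,000.

$12,000,000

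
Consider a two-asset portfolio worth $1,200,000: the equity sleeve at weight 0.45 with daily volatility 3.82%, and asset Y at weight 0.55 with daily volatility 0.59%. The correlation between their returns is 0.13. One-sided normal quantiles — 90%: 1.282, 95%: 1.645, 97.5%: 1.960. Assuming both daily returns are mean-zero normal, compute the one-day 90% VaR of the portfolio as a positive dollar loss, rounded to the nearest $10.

σ_p² = 0.45²·3.82² + 0.55²·0.59² + 2·0.13·0.45·0.55·3.82·0.59 = 3.2053 (%²).
σ_p = √3.2053 = 1.790%.
VaR = 1.282 × 1.790% = 2.295%; on $1,200,000 that is $27,540.

$27,540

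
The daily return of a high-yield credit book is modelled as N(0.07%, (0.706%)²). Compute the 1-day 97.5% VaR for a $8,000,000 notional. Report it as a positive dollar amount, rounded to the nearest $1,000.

$105,000

At 97.5% one-sided, z = 1.960.
VaR = −μ + z·σ = −(0.07%) + 1.960 × 0.706% = 1.314%.
On $8,000,000: 0.01314 × $8,000,000 = $105,120.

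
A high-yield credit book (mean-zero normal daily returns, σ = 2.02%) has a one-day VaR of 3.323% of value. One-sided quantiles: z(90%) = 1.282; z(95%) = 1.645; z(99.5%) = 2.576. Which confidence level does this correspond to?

Implied z = VaR/σ = 3.323 / 2.02 = 1.645.
This matches z(95%) = 1.645.

95%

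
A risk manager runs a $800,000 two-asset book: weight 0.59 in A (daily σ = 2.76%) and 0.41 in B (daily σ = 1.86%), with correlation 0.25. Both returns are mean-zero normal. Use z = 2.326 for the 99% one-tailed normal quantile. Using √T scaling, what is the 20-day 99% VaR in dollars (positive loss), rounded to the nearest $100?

$163,400

σ_p = √(0.59²·2.76² + 0.41²·1.86² + 2·0.25·0.59·0.41·2.76·1.86) = 1.963%.
σ_{20d} = 1.963% × √20 = 8.779%.
VaR = 2.326 × 8.779% = 20.420%; on $800,000 that is $163,360.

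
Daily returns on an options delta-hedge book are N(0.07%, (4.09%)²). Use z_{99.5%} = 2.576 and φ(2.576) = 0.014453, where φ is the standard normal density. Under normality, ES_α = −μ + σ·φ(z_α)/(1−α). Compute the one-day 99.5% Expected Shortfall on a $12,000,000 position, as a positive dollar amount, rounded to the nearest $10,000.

$1,410,000

Tail multiplier: φ(z)/(1−α) = 0.014453 / 0.005 = 2.891.
ES = −(0.07%) + 4.09% × 2.891 = 11.754%.
On $12,000,000: 0.11754 × $12,000,000 = $1,410,480.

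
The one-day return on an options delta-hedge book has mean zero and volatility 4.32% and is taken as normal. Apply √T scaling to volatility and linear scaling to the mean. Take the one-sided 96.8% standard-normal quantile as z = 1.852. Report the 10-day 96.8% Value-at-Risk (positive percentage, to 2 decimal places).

25.30%

σ_{10d} = 4.32% × √10 = 13.661%.
VaR = 1.852 × 13.661% = 25.300%.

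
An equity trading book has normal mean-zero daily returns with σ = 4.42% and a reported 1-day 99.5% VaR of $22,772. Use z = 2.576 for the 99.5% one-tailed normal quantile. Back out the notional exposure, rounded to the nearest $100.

$200,000

VaR as a fraction of value: z·σ = 2.576 × 4.42% = 11.3859%.
Position = $22,772 / 0.113859 = $200,001.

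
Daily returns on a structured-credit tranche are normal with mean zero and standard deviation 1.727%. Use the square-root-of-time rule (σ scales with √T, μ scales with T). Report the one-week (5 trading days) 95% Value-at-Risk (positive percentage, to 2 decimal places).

At 95%, z = 1.645.
σ_{5d} = 1.727% × √5 = 3.862%.
VaR = 1.645 × 3.862% = 6.353%.

6.35%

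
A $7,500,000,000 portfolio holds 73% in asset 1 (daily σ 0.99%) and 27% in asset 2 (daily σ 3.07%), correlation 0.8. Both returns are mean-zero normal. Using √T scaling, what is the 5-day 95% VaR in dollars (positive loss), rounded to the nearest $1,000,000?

σ_p = √(0.73²·0.99² + 0.27²·3.07² + 2·0.8·0.73·0.27·0.99·3.07) = 1.472%.
σ_{5d} = 1.472% × √5 = 3.291%.
z(95%) = 1.645.
VaR = 1.645 × 3.291% = 5.414%; on $7,500,000,000 that is $406,050,000.

$406,000,000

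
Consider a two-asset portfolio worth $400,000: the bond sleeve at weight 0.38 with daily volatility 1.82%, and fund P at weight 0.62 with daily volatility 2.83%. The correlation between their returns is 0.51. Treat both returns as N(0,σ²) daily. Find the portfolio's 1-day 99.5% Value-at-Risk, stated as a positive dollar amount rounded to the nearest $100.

$22,600

σ_p² = 0.38²·1.82² + 0.62²·2.83² + 2·0.51·0.38·0.62·1.82·2.83 = 4.7947 (%²).
σ_p = √4.7947 = 2.190%.
At 99.5%, z = 2.576.
VaR = 2.576 × 2.190% = 5.641%; on $400,000 that is $22,564.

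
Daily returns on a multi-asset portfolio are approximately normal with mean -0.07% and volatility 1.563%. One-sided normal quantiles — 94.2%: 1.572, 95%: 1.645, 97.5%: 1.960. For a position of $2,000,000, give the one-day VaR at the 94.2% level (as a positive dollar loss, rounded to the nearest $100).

$50,500

VaR = −μ + z·σ = −(-0.07%) + 1.572 × 1.563% = 2.527%.
On $2,000,000: 0.02527 × $2,000,000 = $50,540.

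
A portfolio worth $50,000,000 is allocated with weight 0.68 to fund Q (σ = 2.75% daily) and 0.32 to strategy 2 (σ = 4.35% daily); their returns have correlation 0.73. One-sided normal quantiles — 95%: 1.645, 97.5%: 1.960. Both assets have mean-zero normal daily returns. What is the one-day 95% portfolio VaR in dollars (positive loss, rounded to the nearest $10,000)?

σ_p² = 0.68²·2.75² + 0.32²·4.35² + 2·0.73·0.68·0.32·2.75·4.35 = 9.2350 (%²).
σ_p = √9.2350 = 3.039%.
VaR = 1.645 × 3.039% = 4.999%; on $50,000,000 that is $2,499,500.

$2,500,000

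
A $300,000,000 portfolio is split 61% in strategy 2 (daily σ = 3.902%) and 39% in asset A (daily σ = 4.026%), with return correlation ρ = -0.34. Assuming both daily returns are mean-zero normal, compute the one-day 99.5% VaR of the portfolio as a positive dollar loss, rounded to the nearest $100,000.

σ_p² = 0.61²·3.902² + 0.39²·4.026² + 2·-0.34·0.61·0.39·3.902·4.026 = 5.5894 (%²).
σ_p = √5.5894 = 2.364%.
At 99.5%, z = 2.576.
VaR = 2.576 × 2.364% = 6.090%; on $300,000,000 that is $18,270,000.

$18,300,000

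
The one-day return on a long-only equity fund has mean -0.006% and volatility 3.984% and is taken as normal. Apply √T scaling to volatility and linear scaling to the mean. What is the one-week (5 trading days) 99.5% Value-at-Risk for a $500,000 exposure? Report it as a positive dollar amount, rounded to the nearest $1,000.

At 99.5%, z = 2.576.
σ_{5d} = 3.984% × √5 = 8.908%; μ_{5d} = 5 × -0.006% = -0.030%.
VaR = −(-0.030%) + 2.576 × 8.908% = 22.977%.
On $500,000: 0.22977 × $500,000 = $114,885.

$115,000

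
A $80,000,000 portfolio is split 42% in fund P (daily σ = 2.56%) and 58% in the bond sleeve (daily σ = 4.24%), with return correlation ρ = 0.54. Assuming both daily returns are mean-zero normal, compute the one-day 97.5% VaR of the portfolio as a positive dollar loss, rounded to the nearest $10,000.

σ_p² = 0.42²·2.56² + 0.58²·4.24² + 2·0.54·0.42·0.58·2.56·4.24 = 10.0594 (%²).
σ_p = √10.0594 = 3.172%.
At 97.5%, z = 1.960.
VaR = 1.960 × 3.172% = 6.217%; on $80,000,000 that is $4,973,600.

$4,970,000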